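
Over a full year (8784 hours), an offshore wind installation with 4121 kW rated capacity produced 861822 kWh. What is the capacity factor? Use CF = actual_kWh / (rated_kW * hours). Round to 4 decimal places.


Capacity factor = actual output / maximum possible output
Maximum possible = rated * hours = 4121 * 8784 = 36198864 kWh
CF = 861822 / 36198864
CF = 0.0238

0.0238


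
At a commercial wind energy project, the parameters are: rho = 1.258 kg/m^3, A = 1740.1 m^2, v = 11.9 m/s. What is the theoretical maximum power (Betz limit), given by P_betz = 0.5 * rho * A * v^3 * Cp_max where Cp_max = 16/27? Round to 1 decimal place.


The Betz coefficient Cp_max = 16/27 = 0.5926
v^3 = 11.9^3 = 1685.159
P_betz = 0.5 * rho * A * v^3 * Cp_max
P_betz = 0.5 * 1.258 * 1740.1 * 1685.159 * 0.5926
P_betz = 1093004.5 W

1093004.5


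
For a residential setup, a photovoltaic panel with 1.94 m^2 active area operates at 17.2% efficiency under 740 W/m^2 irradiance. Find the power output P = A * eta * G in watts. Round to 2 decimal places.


Use the solar power formula P = A * eta * G.
Given: A = 1.94 m^2, eta = 0.172, G = 740 W/m^2
P = 1.94 * 0.172 * 740
P = 246.92 W

246.92


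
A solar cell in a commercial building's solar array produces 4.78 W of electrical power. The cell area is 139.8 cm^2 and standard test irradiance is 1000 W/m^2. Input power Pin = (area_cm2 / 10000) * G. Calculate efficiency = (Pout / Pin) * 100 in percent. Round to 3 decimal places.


First compute the input power:
  Pin = area_cm2 / 10000 * G = 139.8 / 10000 * 1000 = 13.98 W
Then compute efficiency:
  Efficiency = (Pout / Pin) * 100 = (4.78 / 13.98) * 100
  Efficiency = 34.192%

34.192


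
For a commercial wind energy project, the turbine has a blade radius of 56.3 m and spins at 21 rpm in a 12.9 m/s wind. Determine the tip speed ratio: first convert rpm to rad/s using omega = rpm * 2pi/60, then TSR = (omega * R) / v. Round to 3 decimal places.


Convert rotational speed to rad/s:
  omega = 21 * 2 * pi / 60 = 2.1991 rad/s
Compute tip speed:
  v_tip = omega * R = 2.1991 * 56.3 = 123.81 m/s
Tip speed ratio:
  TSR = v_tip / v_wind = 123.81 / 12.9 = 9.598

9.598


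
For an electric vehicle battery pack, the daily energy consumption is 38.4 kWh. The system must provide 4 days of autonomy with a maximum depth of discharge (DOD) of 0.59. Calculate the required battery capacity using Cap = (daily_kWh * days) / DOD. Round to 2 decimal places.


Total energy needed = daily * days = 38.4 * 4 = 153.6 kWh
Account for depth of discharge:
  Cap = total_energy / DOD = 153.6 / 0.59
  Cap = 260.34 kWh

260.34


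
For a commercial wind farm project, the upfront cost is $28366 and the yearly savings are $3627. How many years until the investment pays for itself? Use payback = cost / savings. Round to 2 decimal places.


Simple payback period = initial cost / annual savings
Payback = 28366 / 3627
Payback = 7.82 years

7.82


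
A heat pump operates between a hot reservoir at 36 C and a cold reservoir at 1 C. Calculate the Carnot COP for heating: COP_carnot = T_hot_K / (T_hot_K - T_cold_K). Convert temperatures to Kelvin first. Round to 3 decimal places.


Convert to Kelvin:
  T_hot = 36 + 273.15 = 309.15 K
  T_cold = 1 + 273.15 = 274.15 K
Apply Carnot COP formula:
  COP = T_hot_K / (T_hot_K - T_cold_K) = 309.15 / 35.0
  COP = 8.833

8.833


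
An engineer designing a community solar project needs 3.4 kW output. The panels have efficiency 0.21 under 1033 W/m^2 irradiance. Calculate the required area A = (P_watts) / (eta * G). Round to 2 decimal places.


Convert target power to watts: P = 3.4 * 1000 = 3400.0 W
Compute denominator: eta * G = 0.21 * 1033 = 216.93
Required area A = P / (eta * G) = 3400.0 / 216.93
A = 15.67 m^2

15.67


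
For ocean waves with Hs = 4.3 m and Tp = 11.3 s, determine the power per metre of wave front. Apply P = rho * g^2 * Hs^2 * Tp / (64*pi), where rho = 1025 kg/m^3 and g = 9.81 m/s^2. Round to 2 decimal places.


Apply wave power formula:
  g^2 = 9.81^2 = 96.2361
  Hs^2 = 4.3^2 = 18.49
  Numerator = rho * g^2 * Hs^2 * Tp = 1025 * 96.2361 * 18.49 * 11.3 = 20609964.08
  Denominator = 64 * pi = 201.0619
  P = 20609964.08 / 201.0619 = 102505.55 W/m

102505.55


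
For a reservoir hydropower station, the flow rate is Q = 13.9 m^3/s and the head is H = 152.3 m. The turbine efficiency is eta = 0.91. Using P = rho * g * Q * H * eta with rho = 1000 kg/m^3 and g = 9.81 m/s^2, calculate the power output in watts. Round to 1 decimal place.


Apply the hydropower formula P = rho * g * Q * H * eta
rho * g = 1000 * 9.81 = 9810.0
P = 9810.0 * 13.9 * 152.3 * 0.91
P = 18898402.9 W

18898402.9


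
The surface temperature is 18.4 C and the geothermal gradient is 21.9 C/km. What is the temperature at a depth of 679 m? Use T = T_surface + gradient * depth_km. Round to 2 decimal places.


Convert depth to km: 679 / 1000 = 0.679 km
Temperature increase = gradient * depth_km = 21.9 * 0.679 = 14.87 C
Temperature at depth = T_surface + delta_T = 18.4 + 14.87
T = 33.27 C

33.27


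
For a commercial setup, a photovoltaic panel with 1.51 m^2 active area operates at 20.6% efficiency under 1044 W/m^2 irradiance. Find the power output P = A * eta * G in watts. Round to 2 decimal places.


Use the solar power formula P = A * eta * G.
Given: A = 1.51 m^2, eta = 0.206, G = 1044 W/m^2
P = 1.51 * 0.206 * 1044
P = 324.75 W

324.75


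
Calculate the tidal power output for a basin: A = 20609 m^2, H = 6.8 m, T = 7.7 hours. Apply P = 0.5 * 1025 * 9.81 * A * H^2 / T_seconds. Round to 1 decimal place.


Convert period to seconds: T = 7.7 * 3600 = 27720.0 s
H^2 = 6.8^2 = 46.24
P = 0.5 * rho * g * A * H^2 / T
P = 0.5 * 1025 * 9.81 * 20609 * 46.24 / 27720.0
P = 172840.1 W

172840.1


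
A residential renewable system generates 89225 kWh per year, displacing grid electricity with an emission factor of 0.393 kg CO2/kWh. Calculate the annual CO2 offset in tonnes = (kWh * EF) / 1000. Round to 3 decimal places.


CO2 offset in kg = generation * emission_factor
CO2 offset = 89225 * 0.393 = 35065.43 kg
Convert to tonnes:
  CO2 offset = 35065.43 / 1000 = 35.065 tonnes

35.065


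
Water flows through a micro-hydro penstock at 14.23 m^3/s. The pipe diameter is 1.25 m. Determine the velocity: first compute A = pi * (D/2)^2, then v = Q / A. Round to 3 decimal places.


Compute pipe cross-sectional area:
  A = pi * (D/2)^2 = pi * (1.25/2)^2 = 1.2272 m^2
Calculate velocity:
  v = Q / A = 14.23 / 1.2272
  v = 11.596 m/s

11.596


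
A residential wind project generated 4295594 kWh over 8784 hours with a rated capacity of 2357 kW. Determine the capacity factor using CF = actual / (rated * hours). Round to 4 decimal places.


Capacity factor = actual output / maximum possible output
Maximum possible = rated * hours = 2357 * 8784 = 20703888 kWh
CF = 4295594 / 20703888
CF = 0.2075

0.2075


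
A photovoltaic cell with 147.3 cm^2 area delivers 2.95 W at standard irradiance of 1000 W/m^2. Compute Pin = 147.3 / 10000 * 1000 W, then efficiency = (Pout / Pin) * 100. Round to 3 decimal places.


First compute the input power:
  Pin = area_cm2 / 10000 * G = 147.3 / 10000 * 1000 = 14.73 W
Then compute efficiency:
  Efficiency = (Pout / Pin) * 100 = (2.95 / 14.73) * 100
  Efficiency = 20.027%

20.027


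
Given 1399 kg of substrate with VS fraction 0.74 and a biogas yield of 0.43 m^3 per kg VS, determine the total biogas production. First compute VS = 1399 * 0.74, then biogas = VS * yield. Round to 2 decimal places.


Compute volatile solids:
  VS = mass * VS_fraction = 1399 * 0.74 = 1035.26 kg
Calculate biogas volume:
  Biogas = VS * specific_yield = 1035.26 * 0.43
  Biogas = 445.16 m^3

445.16


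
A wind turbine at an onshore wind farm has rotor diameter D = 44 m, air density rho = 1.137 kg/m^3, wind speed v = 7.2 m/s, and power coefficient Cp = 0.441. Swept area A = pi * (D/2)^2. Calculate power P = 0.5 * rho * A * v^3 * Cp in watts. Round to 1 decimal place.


Step 1 -- Compute swept area:
  A = pi * (D/2)^2 = pi * (44/2)^2 = 1520.53 m^2
Step 2 -- Apply wind power equation:
  P = 0.5 * rho * A * v^3 * Cp
  v^3 = 7.2^3 = 373.248
  P = 0.5 * 1.137 * 1520.53 * 373.248 * 0.441
  P = 142285.9 W

142285.9


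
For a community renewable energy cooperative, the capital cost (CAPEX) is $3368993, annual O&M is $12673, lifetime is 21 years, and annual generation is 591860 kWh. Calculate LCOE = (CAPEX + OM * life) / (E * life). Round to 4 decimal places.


Total cost = CAPEX + OM * lifetime = 3368993 + 12673 * 21 = 3368993 + 266133 = 3635126
Total generation = annual * lifetime = 591860 * 21 = 12429060 kWh
LCOE = 3635126 / 12429060
LCOE = 0.2925 $/kWh

0.2925


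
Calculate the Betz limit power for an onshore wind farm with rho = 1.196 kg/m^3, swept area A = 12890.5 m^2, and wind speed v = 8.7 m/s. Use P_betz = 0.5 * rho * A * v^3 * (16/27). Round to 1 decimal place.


The Betz coefficient Cp_max = 16/27 = 0.5926
v^3 = 8.7^3 = 658.503
P_betz = 0.5 * rho * A * v^3 * Cp_max
P_betz = 0.5 * 1.196 * 12890.5 * 658.503 * 0.5926
P_betz = 3008049.1 W

3008049.1


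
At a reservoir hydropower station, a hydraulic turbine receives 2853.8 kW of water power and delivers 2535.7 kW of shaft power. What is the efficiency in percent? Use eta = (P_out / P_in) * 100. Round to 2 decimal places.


Turbine efficiency = (output power / input power) * 100
eta = (2535.7 / 2853.8) * 100
eta = 88.85%

88.85


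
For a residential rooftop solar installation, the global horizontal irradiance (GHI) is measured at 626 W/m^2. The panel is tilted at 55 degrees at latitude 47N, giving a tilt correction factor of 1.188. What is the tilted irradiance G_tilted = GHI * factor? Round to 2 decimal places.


Identify the given values:
  GHI = 626 W/m^2, tilt correction factor = 1.188
Apply the formula G_tilted = GHI * factor:
  G_tilted = 626 * 1.188
  G_tilted = 743.69 W/m^2

743.69


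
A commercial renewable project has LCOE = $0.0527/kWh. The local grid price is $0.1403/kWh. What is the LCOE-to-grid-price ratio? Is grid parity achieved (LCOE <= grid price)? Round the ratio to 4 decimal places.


Compare LCOE to grid price:
  LCOE = $0.0527/kWh, Grid price = $0.1403/kWh
  Ratio = LCOE / grid_price = 0.0527 / 0.1403 = 0.3756
  Grid parity achieved (ratio <= 1)? yes

0.3756


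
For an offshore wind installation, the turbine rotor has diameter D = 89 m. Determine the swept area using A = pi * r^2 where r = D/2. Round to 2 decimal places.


Compute the rotor radius:
  r = D / 2 = 89 / 2 = 44.5 m
Calculate swept area:
  A = pi * r^2 = pi * 44.5^2
  A = 6221.14 m^2

6221.14


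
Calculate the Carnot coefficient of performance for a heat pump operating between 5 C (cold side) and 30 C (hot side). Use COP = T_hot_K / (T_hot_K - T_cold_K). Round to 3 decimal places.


Convert to Kelvin:
  T_hot = 30 + 273.15 = 303.15 K
  T_cold = 5 + 273.15 = 278.15 K
Apply Carnot COP formula:
  COP = T_hot_K / (T_hot_K - T_cold_K) = 303.15 / 25.0
  COP = 12.126

12.126


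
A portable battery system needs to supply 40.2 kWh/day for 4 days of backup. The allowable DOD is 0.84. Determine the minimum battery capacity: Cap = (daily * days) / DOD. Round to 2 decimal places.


Total energy needed = daily * days = 40.2 * 4 = 160.8 kWh
Account for depth of discharge:
  Cap = total_energy / DOD = 160.8 / 0.84
  Cap = 191.43 kWh

191.43


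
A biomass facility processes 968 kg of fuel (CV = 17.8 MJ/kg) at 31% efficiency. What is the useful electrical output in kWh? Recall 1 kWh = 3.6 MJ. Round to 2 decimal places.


Total energy = mass * CV = 968 * 17.8 = 17230.4 MJ
Useful energy = total * eta = 17230.4 * 0.31 = 5341.42 MJ
Convert to kWh: 5341.42 / 3.6
Useful energy = 1483.73 kWh

1483.73


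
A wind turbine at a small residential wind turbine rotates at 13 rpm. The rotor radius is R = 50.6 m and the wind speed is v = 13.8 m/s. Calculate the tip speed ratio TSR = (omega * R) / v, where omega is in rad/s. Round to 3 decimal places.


Convert rotational speed to rad/s:
  omega = 13 * 2 * pi / 60 = 1.3614 rad/s
Compute tip speed:
  v_tip = omega * R = 1.3614 * 50.6 = 68.885 m/s
Tip speed ratio:
  TSR = v_tip / v_wind = 68.885 / 13.8 = 4.992

4.992


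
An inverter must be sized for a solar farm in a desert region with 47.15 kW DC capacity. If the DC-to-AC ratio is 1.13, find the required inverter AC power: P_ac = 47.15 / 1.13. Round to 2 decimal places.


The inverter AC capacity is determined by the DC/AC ratio.
Given: P_dc = 47.15 kW, DC/AC ratio = 1.13
P_ac = P_dc / ratio = 47.15 / 1.13
P_ac = 41.73 kW

41.73


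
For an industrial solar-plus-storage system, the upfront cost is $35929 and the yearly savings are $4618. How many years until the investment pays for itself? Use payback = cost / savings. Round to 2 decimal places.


Simple payback period = initial cost / annual savings
Payback = 35929 / 4618
Payback = 7.78 years

7.78


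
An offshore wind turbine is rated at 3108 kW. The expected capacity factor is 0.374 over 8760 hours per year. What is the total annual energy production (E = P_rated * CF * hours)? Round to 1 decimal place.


Annual energy = rated_kW * capacity_factor * hours_per_year
Given: P_rated = 3108 kW, CF = 0.374, hours = 8760
E = 3108 * 0.374 * 8760
E = 10182553.9 kWh

10182553.9


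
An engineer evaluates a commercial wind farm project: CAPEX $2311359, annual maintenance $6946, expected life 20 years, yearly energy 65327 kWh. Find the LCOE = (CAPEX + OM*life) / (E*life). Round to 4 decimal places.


Total cost = CAPEX + OM * lifetime = 2311359 + 6946 * 20 = 2311359 + 138920 = 2450279
Total generation = annual * lifetime = 65327 * 20 = 1306540 kWh
LCOE = 2450279 / 1306540
LCOE = 1.8754 $/kWh

1.8754


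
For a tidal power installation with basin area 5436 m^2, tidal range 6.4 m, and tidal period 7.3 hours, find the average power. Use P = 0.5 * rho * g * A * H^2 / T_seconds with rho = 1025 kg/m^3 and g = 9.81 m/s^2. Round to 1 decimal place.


Convert period to seconds: T = 7.3 * 3600 = 26280.0 s
H^2 = 6.4^2 = 40.96
P = 0.5 * rho * g * A * H^2 / T
P = 0.5 * 1025 * 9.81 * 5436 * 40.96 / 26280.0
P = 42596.8 W

42596.8


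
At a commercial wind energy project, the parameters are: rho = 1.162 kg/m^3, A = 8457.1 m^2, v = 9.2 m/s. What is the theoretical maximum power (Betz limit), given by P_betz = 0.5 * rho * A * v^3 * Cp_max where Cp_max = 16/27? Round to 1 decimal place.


The Betz coefficient Cp_max = 16/27 = 0.5926
v^3 = 9.2^3 = 778.688
P_betz = 0.5 * rho * A * v^3 * Cp_max
P_betz = 0.5 * 1.162 * 8457.1 * 778.688 * 0.5926
P_betz = 2267343.4 W

2267343.4


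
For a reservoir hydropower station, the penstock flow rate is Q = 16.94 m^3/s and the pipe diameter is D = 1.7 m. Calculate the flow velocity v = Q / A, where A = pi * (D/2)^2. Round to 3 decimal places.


Compute pipe cross-sectional area:
  A = pi * (D/2)^2 = pi * (1.7/2)^2 = 2.2698 m^2
Calculate velocity:
  v = Q / A = 16.94 / 2.2698
  v = 7.463 m/s

7.463


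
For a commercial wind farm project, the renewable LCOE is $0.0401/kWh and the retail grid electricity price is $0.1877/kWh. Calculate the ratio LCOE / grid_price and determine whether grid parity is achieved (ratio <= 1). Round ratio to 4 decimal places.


Compare LCOE to grid price:
  LCOE = $0.0401/kWh, Grid price = $0.1877/kWh
  Ratio = LCOE / grid_price = 0.0401 / 0.1877 = 0.2136
  Grid parity achieved (ratio <= 1)? yes

0.2136


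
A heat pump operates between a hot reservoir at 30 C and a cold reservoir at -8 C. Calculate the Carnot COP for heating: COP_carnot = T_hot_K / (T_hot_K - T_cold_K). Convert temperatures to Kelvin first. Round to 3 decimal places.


Convert to Kelvin:
  T_hot = 30 + 273.15 = 303.15 K
  T_cold = -8 + 273.15 = 265.15 K
Apply Carnot COP formula:
  COP = T_hot_K / (T_hot_K - T_cold_K) = 303.15 / 38.0
  COP = 7.978

7.978


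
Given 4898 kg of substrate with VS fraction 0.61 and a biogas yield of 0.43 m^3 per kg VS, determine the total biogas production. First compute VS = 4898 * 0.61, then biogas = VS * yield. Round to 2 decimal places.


Compute volatile solids:
  VS = mass * VS_fraction = 4898 * 0.61 = 2987.78 kg
Calculate biogas volume:
  Biogas = VS * specific_yield = 2987.78 * 0.43
  Biogas = 1284.75 m^3

1284.75


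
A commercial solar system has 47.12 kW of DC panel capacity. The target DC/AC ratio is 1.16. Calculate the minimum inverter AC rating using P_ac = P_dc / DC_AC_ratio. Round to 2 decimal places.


The inverter AC capacity is determined by the DC/AC ratio.
Given: P_dc = 47.12 kW, DC/AC ratio = 1.16
P_ac = P_dc / ratio = 47.12 / 1.16
P_ac = 40.62 kW

40.62


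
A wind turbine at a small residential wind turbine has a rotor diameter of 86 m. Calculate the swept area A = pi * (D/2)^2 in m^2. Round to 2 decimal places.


Compute the rotor radius:
  r = D / 2 = 86 / 2 = 43.0 m
Calculate swept area:
  A = pi * r^2 = pi * 43.0^2
  A = 5808.80 m^2

5808.80


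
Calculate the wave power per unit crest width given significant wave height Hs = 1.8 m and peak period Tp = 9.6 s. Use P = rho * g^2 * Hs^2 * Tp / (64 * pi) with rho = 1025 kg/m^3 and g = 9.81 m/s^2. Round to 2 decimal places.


Apply wave power formula:
  g^2 = 9.81^2 = 96.2361
  Hs^2 = 1.8^2 = 3.24
  Numerator = rho * g^2 * Hs^2 * Tp = 1025 * 96.2361 * 3.24 * 9.6 = 3068160.85
  Denominator = 64 * pi = 201.0619
  P = 3068160.85 / 201.0619 = 15259.78 W/m

15259.78


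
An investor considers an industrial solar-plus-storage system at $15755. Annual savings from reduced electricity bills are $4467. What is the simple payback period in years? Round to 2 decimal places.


Simple payback period = initial cost / annual savings
Payback = 15755 / 4467
Payback = 3.53 years

3.53


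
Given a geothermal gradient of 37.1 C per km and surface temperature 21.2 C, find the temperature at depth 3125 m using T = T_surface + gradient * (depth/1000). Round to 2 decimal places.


Convert depth to km: 3125 / 1000 = 3.125 km
Temperature increase = gradient * depth_km = 37.1 * 3.125 = 115.94 C
Temperature at depth = T_surface + delta_T = 21.2 + 115.94
T = 137.14 C

137.14


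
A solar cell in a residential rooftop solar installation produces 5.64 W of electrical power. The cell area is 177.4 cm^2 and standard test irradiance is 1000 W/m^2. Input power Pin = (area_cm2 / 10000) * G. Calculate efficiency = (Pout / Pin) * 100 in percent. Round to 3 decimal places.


First compute the input power:
  Pin = area_cm2 / 10000 * G = 177.4 / 10000 * 1000 = 17.74 W
Then compute efficiency:
  Efficiency = (Pout / Pin) * 100 = (5.64 / 17.74) * 100
  Efficiency = 31.793%

31.793


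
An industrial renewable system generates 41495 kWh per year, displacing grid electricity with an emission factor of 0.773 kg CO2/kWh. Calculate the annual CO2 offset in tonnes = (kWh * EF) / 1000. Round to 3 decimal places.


CO2 offset in kg = generation * emission_factor
CO2 offset = 41495 * 0.773 = 32075.64 kg
Convert to tonnes:
  CO2 offset = 32075.64 / 1000 = 32.076 tonnes

32.076


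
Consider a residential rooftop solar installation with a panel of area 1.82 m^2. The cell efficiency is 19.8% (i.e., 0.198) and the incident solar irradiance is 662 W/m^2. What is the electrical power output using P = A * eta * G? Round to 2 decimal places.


Use the solar power formula P = A * eta * G.
Given: A = 1.82 m^2, eta = 0.198, G = 662 W/m^2
P = 1.82 * 0.198 * 662
P = 238.56 W

238.56


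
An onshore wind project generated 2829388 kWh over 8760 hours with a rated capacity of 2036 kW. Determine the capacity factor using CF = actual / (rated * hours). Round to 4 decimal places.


Capacity factor = actual output / maximum possible output
Maximum possible = rated * hours = 2036 * 8760 = 17835360 kWh
CF = 2829388 / 17835360
CF = 0.1586

0.1586


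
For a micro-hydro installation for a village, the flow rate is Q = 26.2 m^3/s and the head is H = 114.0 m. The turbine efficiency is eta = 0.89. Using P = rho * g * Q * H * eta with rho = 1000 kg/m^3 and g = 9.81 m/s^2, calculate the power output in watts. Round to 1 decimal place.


Apply the hydropower formula P = rho * g * Q * H * eta
rho * g = 1000 * 9.81 = 9810.0
P = 9810.0 * 26.2 * 114.0 * 0.89
P = 26077452.1 W

26077452.1


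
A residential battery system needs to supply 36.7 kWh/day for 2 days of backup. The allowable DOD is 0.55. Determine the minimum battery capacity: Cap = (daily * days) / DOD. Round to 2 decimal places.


Total energy needed = daily * days = 36.7 * 2 = 73.4 kWh
Account for depth of discharge:
  Cap = total_energy / DOD = 73.4 / 0.55
  Cap = 133.45 kWh

133.45


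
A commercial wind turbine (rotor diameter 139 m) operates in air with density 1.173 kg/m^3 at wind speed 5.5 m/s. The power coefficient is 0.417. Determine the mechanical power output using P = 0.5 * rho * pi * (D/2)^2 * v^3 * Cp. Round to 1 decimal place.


Step 1 -- Compute swept area:
  A = pi * (D/2)^2 = pi * (139/2)^2 = 15174.68 m^2
Step 2 -- Apply wind power equation:
  P = 0.5 * rho * A * v^3 * Cp
  v^3 = 5.5^3 = 166.375
  P = 0.5 * 1.173 * 15174.68 * 166.375 * 0.417
  P = 617464.0 W

617464.0


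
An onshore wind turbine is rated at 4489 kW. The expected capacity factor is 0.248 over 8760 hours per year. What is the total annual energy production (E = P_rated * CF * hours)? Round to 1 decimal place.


Annual energy = rated_kW * capacity_factor * hours_per_year
Given: P_rated = 4489 kW, CF = 0.248, hours = 8760
E = 4489 * 0.248 * 8760
E = 9752262.7 kWh

9752262.7


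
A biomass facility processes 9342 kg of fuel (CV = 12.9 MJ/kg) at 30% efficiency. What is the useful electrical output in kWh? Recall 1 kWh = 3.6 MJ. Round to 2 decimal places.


Total energy = mass * CV = 9342 * 12.9 = 120511.8 MJ
Useful energy = total * eta = 120511.8 * 0.3 = 36153.54 MJ
Convert to kWh: 36153.54 / 3.6
Useful energy = 10042.65 kWh

10042.65


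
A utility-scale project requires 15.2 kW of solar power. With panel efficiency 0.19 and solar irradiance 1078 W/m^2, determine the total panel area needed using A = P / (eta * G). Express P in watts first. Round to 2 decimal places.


Convert target power to watts: P = 15.2 * 1000 = 15200.0 W
Compute denominator: eta * G = 0.19 * 1078 = 204.82
Required area A = P / (eta * G) = 15200.0 / 204.82
A = 74.21 m^2

74.21


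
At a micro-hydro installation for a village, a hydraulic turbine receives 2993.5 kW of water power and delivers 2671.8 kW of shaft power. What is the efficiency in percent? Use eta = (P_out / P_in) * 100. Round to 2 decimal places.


Turbine efficiency = (output power / input power) * 100
eta = (2671.8 / 2993.5) * 100
eta = 89.25%

89.25


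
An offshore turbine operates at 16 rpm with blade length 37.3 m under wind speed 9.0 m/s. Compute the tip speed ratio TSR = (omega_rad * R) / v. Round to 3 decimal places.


Convert rotational speed to rad/s:
  omega = 16 * 2 * pi / 60 = 1.6755 rad/s
Compute tip speed:
  v_tip = omega * R = 1.6755 * 37.3 = 62.497 m/s
Tip speed ratio:
  TSR = v_tip / v_wind = 62.497 / 9.0 = 6.944

6.944


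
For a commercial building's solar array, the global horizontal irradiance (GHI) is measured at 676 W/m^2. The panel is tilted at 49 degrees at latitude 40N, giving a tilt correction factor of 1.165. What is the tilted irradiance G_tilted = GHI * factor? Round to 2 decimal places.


Identify the given values:
  GHI = 676 W/m^2, tilt correction factor = 1.165
Apply the formula G_tilted = GHI * factor:
  G_tilted = 676 * 1.165
  G_tilted = 787.54 W/m^2

787.54


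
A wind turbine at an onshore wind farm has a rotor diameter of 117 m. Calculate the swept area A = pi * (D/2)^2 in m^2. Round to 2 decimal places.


Compute the rotor radius:
  r = D / 2 = 117 / 2 = 58.5 m
Calculate swept area:
  A = pi * r^2 = pi * 58.5^2
  A = 10751.32 m^2

10751.32


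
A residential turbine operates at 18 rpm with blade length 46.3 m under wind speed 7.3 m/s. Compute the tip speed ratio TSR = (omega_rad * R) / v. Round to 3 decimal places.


Convert rotational speed to rad/s:
  omega = 18 * 2 * pi / 60 = 1.885 rad/s
Compute tip speed:
  v_tip = omega * R = 1.885 * 46.3 = 87.273 m/s
Tip speed ratio:
  TSR = v_tip / v_wind = 87.273 / 7.3 = 11.955

11.955


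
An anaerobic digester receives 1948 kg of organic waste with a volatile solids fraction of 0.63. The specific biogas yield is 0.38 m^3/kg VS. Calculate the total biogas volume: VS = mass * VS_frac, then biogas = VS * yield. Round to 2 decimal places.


Compute volatile solids:
  VS = mass * VS_fraction = 1948 * 0.63 = 1227.24 kg
Calculate biogas volume:
  Biogas = VS * specific_yield = 1227.24 * 0.38
  Biogas = 466.35 m^3

466.35


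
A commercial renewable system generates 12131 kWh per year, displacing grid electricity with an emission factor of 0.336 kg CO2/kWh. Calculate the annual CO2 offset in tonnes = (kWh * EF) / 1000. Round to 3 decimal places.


CO2 offset in kg = generation * emission_factor
CO2 offset = 12131 * 0.336 = 4076.02 kg
Convert to tonnes:
  CO2 offset = 4076.02 / 1000 = 4.076 tonnes

4.076


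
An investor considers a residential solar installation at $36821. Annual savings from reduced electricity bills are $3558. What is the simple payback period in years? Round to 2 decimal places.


Simple payback period = initial cost / annual savings
Payback = 36821 / 3558
Payback = 10.35 years

10.35


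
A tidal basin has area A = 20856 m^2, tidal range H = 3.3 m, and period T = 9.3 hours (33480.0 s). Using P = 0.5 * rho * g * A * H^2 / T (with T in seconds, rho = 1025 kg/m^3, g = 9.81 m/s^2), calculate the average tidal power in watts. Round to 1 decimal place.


Convert period to seconds: T = 9.3 * 3600 = 33480.0 s
H^2 = 3.3^2 = 10.89
P = 0.5 * rho * g * A * H^2 / T
P = 0.5 * 1025 * 9.81 * 20856 * 10.89 / 33480.0
P = 34106.4 W

34106.4


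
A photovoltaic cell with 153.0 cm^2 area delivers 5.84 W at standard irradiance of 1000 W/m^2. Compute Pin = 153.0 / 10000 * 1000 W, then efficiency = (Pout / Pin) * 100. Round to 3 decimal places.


First compute the input power:
  Pin = area_cm2 / 10000 * G = 153.0 / 10000 * 1000 = 15.3 W
Then compute efficiency:
  Efficiency = (Pout / Pin) * 100 = (5.84 / 15.3) * 100
  Efficiency = 38.170%

38.170


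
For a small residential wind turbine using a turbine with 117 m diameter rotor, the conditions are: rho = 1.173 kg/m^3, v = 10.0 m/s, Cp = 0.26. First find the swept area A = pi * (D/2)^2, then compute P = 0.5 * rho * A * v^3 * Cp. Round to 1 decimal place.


Step 1 -- Compute swept area:
  A = pi * (D/2)^2 = pi * (117/2)^2 = 10751.32 m^2
Step 2 -- Apply wind power equation:
  P = 0.5 * rho * A * v^3 * Cp
  v^3 = 10.0^3 = 1000.0
  P = 0.5 * 1.173 * 10751.32 * 1000.0 * 0.26
  P = 1639468.1 W

1639468.1


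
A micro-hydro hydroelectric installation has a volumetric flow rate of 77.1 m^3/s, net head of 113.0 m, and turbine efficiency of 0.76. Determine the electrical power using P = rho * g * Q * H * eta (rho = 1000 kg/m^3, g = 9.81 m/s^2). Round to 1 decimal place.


Apply the hydropower formula P = rho * g * Q * H * eta
rho * g = 1000 * 9.81 = 9810.0
P = 9810.0 * 77.1 * 113.0 * 0.76
P = 64955423.9 W

64955423.9


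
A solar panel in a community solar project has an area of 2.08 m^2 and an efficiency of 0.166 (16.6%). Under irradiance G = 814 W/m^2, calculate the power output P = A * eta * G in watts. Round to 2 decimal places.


Use the solar power formula P = A * eta * G.
Given: A = 2.08 m^2, eta = 0.166, G = 814 W/m^2
P = 2.08 * 0.166 * 814
P = 281.06 W

281.06


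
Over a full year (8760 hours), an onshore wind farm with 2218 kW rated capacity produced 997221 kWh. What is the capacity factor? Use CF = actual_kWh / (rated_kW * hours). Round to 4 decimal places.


Capacity factor = actual output / maximum possible output
Maximum possible = rated * hours = 2218 * 8760 = 19429680 kWh
CF = 997221 / 19429680
CF = 0.0513

0.0513


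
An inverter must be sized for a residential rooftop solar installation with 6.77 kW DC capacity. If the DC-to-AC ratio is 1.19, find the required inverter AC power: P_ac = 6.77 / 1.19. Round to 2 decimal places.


The inverter AC capacity is determined by the DC/AC ratio.
Given: P_dc = 6.77 kW, DC/AC ratio = 1.19
P_ac = P_dc / ratio = 6.77 / 1.19
P_ac = 5.69 kW

5.69


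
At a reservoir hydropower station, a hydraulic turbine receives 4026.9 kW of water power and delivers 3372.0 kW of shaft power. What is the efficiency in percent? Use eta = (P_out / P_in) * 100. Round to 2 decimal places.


Turbine efficiency = (output power / input power) * 100
eta = (3372.0 / 4026.9) * 100
eta = 83.74%

83.74


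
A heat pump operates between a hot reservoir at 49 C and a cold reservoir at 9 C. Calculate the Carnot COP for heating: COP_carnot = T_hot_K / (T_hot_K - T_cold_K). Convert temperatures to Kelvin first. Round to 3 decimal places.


Convert to Kelvin:
  T_hot = 49 + 273.15 = 322.15 K
  T_cold = 9 + 273.15 = 282.15 K
Apply Carnot COP formula:
  COP = T_hot_K / (T_hot_K - T_cold_K) = 322.15 / 40.0
  COP = 8.054

8.054


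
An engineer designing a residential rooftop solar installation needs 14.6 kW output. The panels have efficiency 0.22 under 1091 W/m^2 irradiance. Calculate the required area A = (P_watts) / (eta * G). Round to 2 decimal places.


Convert target power to watts: P = 14.6 * 1000 = 14600.0 W
Compute denominator: eta * G = 0.22 * 1091 = 240.02
Required area A = P / (eta * G) = 14600.0 / 240.02
A = 60.83 m^2

60.83


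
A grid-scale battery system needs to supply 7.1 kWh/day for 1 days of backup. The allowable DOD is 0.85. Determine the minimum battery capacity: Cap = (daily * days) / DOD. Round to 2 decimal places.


Total energy needed = daily * days = 7.1 * 1 = 7.1 kWh
Account for depth of discharge:
  Cap = total_energy / DOD = 7.1 / 0.85
  Cap = 8.35 kWh

8.35


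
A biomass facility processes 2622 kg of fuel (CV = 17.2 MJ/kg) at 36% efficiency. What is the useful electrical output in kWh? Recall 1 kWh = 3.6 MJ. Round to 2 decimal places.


Total energy = mass * CV = 2622 * 17.2 = 45098.4 MJ
Useful energy = total * eta = 45098.4 * 0.36 = 16235.42 MJ
Convert to kWh: 16235.42 / 3.6
Useful energy = 4509.84 kWh

4509.84


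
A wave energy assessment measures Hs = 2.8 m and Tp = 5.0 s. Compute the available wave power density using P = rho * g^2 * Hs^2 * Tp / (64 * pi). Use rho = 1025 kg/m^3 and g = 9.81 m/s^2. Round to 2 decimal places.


Apply wave power formula:
  g^2 = 9.81^2 = 96.2361
  Hs^2 = 2.8^2 = 7.84
  Numerator = rho * g^2 * Hs^2 * Tp = 1025 * 96.2361 * 7.84 * 5.0 = 3866766.5
  Denominator = 64 * pi = 201.0619
  P = 3866766.5 / 201.0619 = 19231.72 W/m

19231.72


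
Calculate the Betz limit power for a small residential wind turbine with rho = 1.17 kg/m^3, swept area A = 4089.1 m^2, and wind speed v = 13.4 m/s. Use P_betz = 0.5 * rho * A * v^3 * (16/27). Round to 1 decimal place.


The Betz coefficient Cp_max = 16/27 = 0.5926
v^3 = 13.4^3 = 2406.104
P_betz = 0.5 * rho * A * v^3 * Cp_max
P_betz = 0.5 * 1.17 * 4089.1 * 2406.104 * 0.5926
P_betz = 3410784.0 W

3410784.0


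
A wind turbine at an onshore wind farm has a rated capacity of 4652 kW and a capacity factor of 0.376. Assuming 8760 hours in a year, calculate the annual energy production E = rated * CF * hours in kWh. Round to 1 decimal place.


Annual energy = rated_kW * capacity_factor * hours_per_year
Given: P_rated = 4652 kW, CF = 0.376, hours = 8760
E = 4652 * 0.376 * 8760
E = 15322571.5 kWh

15322571.5


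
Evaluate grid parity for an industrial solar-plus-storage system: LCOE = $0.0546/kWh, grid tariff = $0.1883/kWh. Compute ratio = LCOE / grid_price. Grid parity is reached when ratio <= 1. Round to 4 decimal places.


Compare LCOE to grid price:
  LCOE = $0.0546/kWh, Grid price = $0.1883/kWh
  Ratio = LCOE / grid_price = 0.0546 / 0.1883 = 0.2900
  Grid parity achieved (ratio <= 1)? yes

0.2900


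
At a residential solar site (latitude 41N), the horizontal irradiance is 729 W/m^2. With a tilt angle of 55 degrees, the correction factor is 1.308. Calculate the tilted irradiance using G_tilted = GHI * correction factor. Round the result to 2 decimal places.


Identify the given values:
  GHI = 729 W/m^2, tilt correction factor = 1.308
Apply the formula G_tilted = GHI * factor:
  G_tilted = 729 * 1.308
  G_tilted = 953.53 W/m^2

953.53


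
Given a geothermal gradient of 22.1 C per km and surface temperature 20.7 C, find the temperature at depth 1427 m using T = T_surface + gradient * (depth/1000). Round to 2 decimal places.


Convert depth to km: 1427 / 1000 = 1.427 km
Temperature increase = gradient * depth_km = 22.1 * 1.427 = 31.54 C
Temperature at depth = T_surface + delta_T = 20.7 + 31.54
T = 52.24 C

52.24


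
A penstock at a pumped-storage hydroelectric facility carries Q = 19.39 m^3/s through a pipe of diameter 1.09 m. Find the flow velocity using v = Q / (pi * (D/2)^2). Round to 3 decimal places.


Compute pipe cross-sectional area:
  A = pi * (D/2)^2 = pi * (1.09/2)^2 = 0.9331 m^2
Calculate velocity:
  v = Q / A = 19.39 / 0.9331
  v = 20.779 m/s

20.779


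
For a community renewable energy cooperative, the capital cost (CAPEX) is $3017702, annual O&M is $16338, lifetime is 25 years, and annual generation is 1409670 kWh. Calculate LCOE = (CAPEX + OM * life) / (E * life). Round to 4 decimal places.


Total cost = CAPEX + OM * lifetime = 3017702 + 16338 * 25 = 3017702 + 408450 = 3426152
Total generation = annual * lifetime = 1409670 * 25 = 35241750 kWh
LCOE = 3426152 / 35241750
LCOE = 0.0972 $/kWh

0.0972


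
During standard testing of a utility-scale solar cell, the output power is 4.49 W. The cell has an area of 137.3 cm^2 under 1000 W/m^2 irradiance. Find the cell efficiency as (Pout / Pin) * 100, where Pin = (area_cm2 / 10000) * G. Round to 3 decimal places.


First compute the input power:
  Pin = area_cm2 / 10000 * G = 137.3 / 10000 * 1000 = 13.73 W
Then compute efficiency:
  Efficiency = (Pout / Pin) * 100 = (4.49 / 13.73) * 100
  Efficiency = 32.702%

32.702


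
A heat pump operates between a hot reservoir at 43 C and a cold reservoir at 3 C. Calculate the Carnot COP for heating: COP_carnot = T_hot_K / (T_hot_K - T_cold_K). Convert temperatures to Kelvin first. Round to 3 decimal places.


Convert to Kelvin:
  T_hot = 43 + 273.15 = 316.15 K
  T_cold = 3 + 273.15 = 276.15 K
Apply Carnot COP formula:
  COP = T_hot_K / (T_hot_K - T_cold_K) = 316.15 / 40.0
  COP = 7.904

7.904


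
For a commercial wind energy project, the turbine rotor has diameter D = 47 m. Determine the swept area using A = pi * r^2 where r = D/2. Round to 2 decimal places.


Compute the rotor radius:
  r = D / 2 = 47 / 2 = 23.5 m
Calculate swept area:
  A = pi * r^2 = pi * 23.5^2
  A = 1734.94 m^2

1734.94


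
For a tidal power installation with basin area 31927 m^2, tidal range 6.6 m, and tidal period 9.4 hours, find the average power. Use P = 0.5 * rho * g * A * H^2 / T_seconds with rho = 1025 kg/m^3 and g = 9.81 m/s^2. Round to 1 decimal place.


Convert period to seconds: T = 9.4 * 3600 = 33840.0 s
H^2 = 6.6^2 = 43.56
P = 0.5 * rho * g * A * H^2 / T
P = 0.5 * 1025 * 9.81 * 31927 * 43.56 / 33840.0
P = 206622.9 W

206622.9


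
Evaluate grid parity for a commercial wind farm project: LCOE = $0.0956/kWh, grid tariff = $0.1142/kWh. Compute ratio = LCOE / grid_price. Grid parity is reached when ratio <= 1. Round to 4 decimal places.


Compare LCOE to grid price:
  LCOE = $0.0956/kWh, Grid price = $0.1142/kWh
  Ratio = LCOE / grid_price = 0.0956 / 0.1142 = 0.8371
  Grid parity achieved (ratio <= 1)? yes

0.8371


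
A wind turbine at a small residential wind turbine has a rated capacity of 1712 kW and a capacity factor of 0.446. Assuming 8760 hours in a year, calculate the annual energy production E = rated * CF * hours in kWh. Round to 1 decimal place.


Annual energy = rated_kW * capacity_factor * hours_per_year
Given: P_rated = 1712 kW, CF = 0.446, hours = 8760
E = 1712 * 0.446 * 8760
E = 6688715.5 kWh

6688715.5


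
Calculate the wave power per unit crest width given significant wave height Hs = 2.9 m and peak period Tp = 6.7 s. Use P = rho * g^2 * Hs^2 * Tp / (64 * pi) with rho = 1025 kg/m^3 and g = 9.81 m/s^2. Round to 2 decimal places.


Apply wave power formula:
  g^2 = 9.81^2 = 96.2361
  Hs^2 = 2.9^2 = 8.41
  Numerator = rho * g^2 * Hs^2 * Tp = 1025 * 96.2361 * 8.41 * 6.7 = 5558180.91
  Denominator = 64 * pi = 201.0619
  P = 5558180.91 / 201.0619 = 27644.12 W/m

27644.12


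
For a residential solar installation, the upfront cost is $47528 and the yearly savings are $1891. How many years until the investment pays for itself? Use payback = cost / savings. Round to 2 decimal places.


Simple payback period = initial cost / annual savings
Payback = 47528 / 1891
Payback = 25.13 years

25.13


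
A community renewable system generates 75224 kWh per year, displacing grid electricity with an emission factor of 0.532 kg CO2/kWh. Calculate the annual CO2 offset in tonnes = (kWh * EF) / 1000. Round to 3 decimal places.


CO2 offset in kg = generation * emission_factor
CO2 offset = 75224 * 0.532 = 40019.17 kg
Convert to tonnes:
  CO2 offset = 40019.17 / 1000 = 40.019 tonnes

40.019


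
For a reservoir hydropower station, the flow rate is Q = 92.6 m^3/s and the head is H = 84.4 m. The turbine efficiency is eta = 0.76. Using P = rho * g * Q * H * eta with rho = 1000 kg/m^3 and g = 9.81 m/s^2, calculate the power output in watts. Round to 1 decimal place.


Apply the hydropower formula P = rho * g * Q * H * eta
rho * g = 1000 * 9.81 = 9810.0
P = 9810.0 * 92.6 * 84.4 * 0.76
P = 58268794.5 W

58268794.5


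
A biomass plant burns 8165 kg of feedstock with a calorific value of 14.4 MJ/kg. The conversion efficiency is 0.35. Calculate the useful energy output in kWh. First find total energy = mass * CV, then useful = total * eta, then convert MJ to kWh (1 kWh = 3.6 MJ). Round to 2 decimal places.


Total energy = mass * CV = 8165 * 14.4 = 117576.0 MJ
Useful energy = total * eta = 117576.0 * 0.35 = 41151.6 MJ
Convert to kWh: 41151.6 / 3.6
Useful energy = 11431.00 kWh

11431.00


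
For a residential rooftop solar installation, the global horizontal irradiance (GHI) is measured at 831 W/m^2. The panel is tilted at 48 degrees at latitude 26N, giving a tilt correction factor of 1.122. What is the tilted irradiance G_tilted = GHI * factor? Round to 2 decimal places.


Identify the given values:
  GHI = 831 W/m^2, tilt correction factor = 1.122
Apply the formula G_tilted = GHI * factor:
  G_tilted = 831 * 1.122
  G_tilted = 932.38 W/m^2

932.38


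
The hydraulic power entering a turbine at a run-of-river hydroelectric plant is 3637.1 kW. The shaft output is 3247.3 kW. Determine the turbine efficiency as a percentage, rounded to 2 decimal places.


Turbine efficiency = (output power / input power) * 100
eta = (3247.3 / 3637.1) * 100
eta = 89.28%

89.28


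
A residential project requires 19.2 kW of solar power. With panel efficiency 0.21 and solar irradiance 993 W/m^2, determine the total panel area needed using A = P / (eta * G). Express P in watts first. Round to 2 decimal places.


Convert target power to watts: P = 19.2 * 1000 = 19200.0 W
Compute denominator: eta * G = 0.21 * 993 = 208.53
Required area A = P / (eta * G) = 19200.0 / 208.53
A = 92.07 m^2

92.07


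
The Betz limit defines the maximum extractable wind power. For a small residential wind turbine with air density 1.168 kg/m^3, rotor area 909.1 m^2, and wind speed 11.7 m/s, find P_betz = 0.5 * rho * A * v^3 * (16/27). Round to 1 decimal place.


The Betz coefficient Cp_max = 16/27 = 0.5926
v^3 = 11.7^3 = 1601.613
P_betz = 0.5 * rho * A * v^3 * Cp_max
P_betz = 0.5 * 1.168 * 909.1 * 1601.613 * 0.5926
P_betz = 503893.0 W

503893.0


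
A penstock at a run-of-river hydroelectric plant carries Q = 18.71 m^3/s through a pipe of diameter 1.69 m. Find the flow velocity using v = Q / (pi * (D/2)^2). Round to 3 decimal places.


Compute pipe cross-sectional area:
  A = pi * (D/2)^2 = pi * (1.69/2)^2 = 2.2432 m^2
Calculate velocity:
  v = Q / A = 18.71 / 2.2432
  v = 8.341 m/s

8.341
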